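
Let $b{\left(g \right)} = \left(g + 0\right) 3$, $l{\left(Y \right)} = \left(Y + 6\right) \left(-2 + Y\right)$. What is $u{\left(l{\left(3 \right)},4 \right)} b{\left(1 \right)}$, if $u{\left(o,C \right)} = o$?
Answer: $27$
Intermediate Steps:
$l{\left(Y \right)} = \left(-2 + Y\right) \left(6 + Y\right)$ ($l{\left(Y \right)} = \left(6 + Y\right) \left(-2 + Y\right) = \left(-2 + Y\right) \left(6 + Y\right)$)
$b{\left(g \right)} = 3 g$ ($b{\left(g \right)} = g 3 = 3 g$)
$u{\left(l{\left(3 \right)},4 \right)} b{\left(1 \right)} = \left(-12 + 3^{2} + 4 \cdot 3\right) 3 \cdot 1 = \left(-12 + 9 + 12\right) 3 = 9 \cdot 3 = 27$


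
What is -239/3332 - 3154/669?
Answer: -10669019/2229108 ≈ -4.7862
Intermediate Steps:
-239/3332 - 3154/669 = -10669019/2229108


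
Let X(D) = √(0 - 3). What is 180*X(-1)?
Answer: 180*I*√3 ≈ 311.77*I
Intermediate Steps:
X(D) = I*√3 (X(D) = √(-3) = I*√3)
180*X(-1) = 180*(I*√3) = 180*I*√3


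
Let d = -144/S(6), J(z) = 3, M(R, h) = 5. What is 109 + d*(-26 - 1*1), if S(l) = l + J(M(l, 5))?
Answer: 541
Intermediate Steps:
S(l) = 3 + l (S(l) = l + 3 = 3 + l)
d = -16 (d = -144/(3 + 6) = -144/9 = -144*⅑ = -16)
109 + d*(-26 - 1*1) = 109 - 16*(-26 - 1*1) = 109 - 16*(-26 - 1) = 109 - 16*(-27) = 109 + 432 = 541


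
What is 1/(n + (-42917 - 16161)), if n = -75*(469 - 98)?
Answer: -1/86903 ≈ -1.1507e-5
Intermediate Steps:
n = -27825 (n = -75*371 = -27825)
1/(n + (-42917 - 16161)) = 1/(-27825 + (-42917 - 16161)) = 1/(-27825 - 59078) = 1/(-86903) = -1/86903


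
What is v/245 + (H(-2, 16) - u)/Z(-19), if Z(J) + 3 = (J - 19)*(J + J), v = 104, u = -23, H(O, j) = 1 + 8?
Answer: 157704/353045 ≈ 0.44670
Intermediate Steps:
H(O, j) = 9
Z(J) = -3 + 2*J*(-19 + J) (Z(J) = -3 + (J - 19)*(J + J) = -3 + (-19 + J)*(2*J) = -3 + 2*J*(-19 + J))
v/245 + (H(-2, 16) - u)/Z(-19) = 104/245 + (9 - 1*(-23))/(-3 - 38*(-19) + 2*(-19)**2) = 104*(1/245) + (9 + 23)/(-3 + 722 + 2*361) = 104/245 + 32/(-3 + 722 + 722) = 104/245 + 32/1441 = 157704/353045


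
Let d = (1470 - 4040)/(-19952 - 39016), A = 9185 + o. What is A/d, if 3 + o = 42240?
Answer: 1516126248/1285 ≈ 1.1799e+6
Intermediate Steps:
o = 42237 (o = -3 + 42240 = 42237)
A = 51422 (A = 9185 + 42237 = 51422)
d = 1285/29484 (d = -2570/(-58968) = -2570*(-1/58968) = 1285/29484 ≈ 0.043583)
A/d = 51422/(1285/29484) = 51422*(29484/1285) = 1516126248/1285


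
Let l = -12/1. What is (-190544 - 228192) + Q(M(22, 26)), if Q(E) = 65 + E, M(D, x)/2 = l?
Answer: -418695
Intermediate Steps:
l = -12 (l = -12*1 = -12)
M(D, x) = -24 (M(D, x) = 2*(-12) = -24)
(-190544 - 228192) + Q(M(22, 26)) = (-190544 - 228192) + (65 - 24) = -418736 + 41 = -418695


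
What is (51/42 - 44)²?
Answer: 358801/196 ≈ 1830.6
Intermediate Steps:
(51/42 - 44)² = (51*(1/42) - 44)² = (17/14 - 44)² = (-599/14)² = 358801/196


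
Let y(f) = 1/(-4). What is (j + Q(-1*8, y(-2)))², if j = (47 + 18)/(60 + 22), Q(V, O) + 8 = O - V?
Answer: 7921/26896 ≈ 0.29450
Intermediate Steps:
y(f) = -¼
Q(V, O) = -8 + O - V (Q(V, O) = -8 + (O - V) = -8 + O - V)
j = 65/82 ≈ 0.79268
(j + Q(-1*8, y(-2)))² = (65/82 + (-8 - ¼ - (-1)*8))² = (65/82 + (-8 - ¼ - 1*(-8)))² = (65/82 + (-8 - ¼ + 8))² = (65/82 - ¼)² = (89/164)² = 7921/26896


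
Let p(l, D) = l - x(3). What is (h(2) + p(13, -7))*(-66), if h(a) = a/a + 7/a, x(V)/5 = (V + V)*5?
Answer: 8745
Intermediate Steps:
x(V) = 50*V (x(V) = 5*((V + V)*5) = 5*((2*V)*5) = 5*(10*V) = 50*V)
p(l, D) = -150 + l (p(l, D) = l - 50*3 = l - 1*150 = l - 150 = -150 + l)
h(a) = 1 + 7/a
(h(2) + p(13, -7))*(-66) = ((7 + 2)/2 + (-150 + 13))*(-66) = ((1/2)*9 - 137)*(-66) = (9/2 - 137)*(-66) = -265/2*(-66) = 8745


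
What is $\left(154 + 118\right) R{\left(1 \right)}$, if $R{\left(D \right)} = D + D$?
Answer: $544$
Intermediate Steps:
$R{\left(D \right)} = 2 D$
$\left(154 + 118\right) R{\left(1 \right)} = \left(154 + 118\right) 2 \cdot 1 = 272 \cdot 2 = 544$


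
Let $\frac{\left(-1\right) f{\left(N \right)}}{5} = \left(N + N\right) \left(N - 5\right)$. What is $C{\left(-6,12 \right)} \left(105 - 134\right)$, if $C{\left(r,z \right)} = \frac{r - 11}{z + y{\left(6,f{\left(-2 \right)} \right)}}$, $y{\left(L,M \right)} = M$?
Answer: $- \frac{493}{128} \approx -3.8516$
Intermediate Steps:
$f{\left(N \right)} = - 10 N \left(-5 + N\right)$ ($f{\left(N \right)} = - 5 \left(N + N\right) \left(N - 5\right) = - 5 \cdot 2 N \left(-5 + N\right) = - 10 N \left(-5 + N\right)$)
$C{\left(r,z \right)} = \frac{-11 + r}{-140 + z}$ ($C{\left(r,z \right)} = \frac{r - 11}{z + 10 \left(-2\right) \left(5 - -2\right)} = \frac{-11 + r}{z + 10 \left(-2\right) \left(5 + 2\right)} = \frac{-11 + r}{z + 10 \left(-2\right) 7} = \frac{-11 + r}{z - 140} = \frac{-11 + r}{-140 + z}$)
$C{\left(-6,12 \right)} \left(105 - 134\right) = \frac{-11 - 6}{-140 + 12} \left(105 - 134\right) = \frac{1}{-128} \left(-17\right) \left(-29\right) = \left(- \frac{1}{128}\right) \left(-17\right) \left(-29\right) = \frac{17}{128} \left(-29\right) = - \frac{493}{128}$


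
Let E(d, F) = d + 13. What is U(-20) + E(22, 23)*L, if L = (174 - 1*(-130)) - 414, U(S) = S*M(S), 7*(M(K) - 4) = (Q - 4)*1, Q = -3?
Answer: -3910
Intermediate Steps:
M(K) = 3 (M(K) = 4 + ((-3 - 4)*1)/7 = 4 + (-7*1)/7 = 4 + (1/7)*(-7) = 4 - 1 = 3)
U(S) = 3*S (U(S) = S*3 = 3*S)
L = -110 (L = (174 + 130) - 414 = 304 - 414 = -110)
E(d, F) = 13 + d
U(-20) + E(22, 23)*L = 3*(-20) + (13 + 22)*(-110) = -60 + 35*(-110) = -60 - 3850 = -3910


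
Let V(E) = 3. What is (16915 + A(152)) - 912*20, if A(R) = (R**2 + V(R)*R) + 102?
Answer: 22337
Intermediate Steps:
A(R) = 102 + R**2 + 3*R (A(R) = (R**2 + 3*R) + 102 = 102 + R**2 + 3*R)
(16915 + A(152)) - 912*20 = (16915 + (102 + 152**2 + 3*152)) - 912*20 = (16915 + (102 + 23104 + 456)) - 18240 = (16915 + 23662) - 18240 = 40577 - 18240 = 22337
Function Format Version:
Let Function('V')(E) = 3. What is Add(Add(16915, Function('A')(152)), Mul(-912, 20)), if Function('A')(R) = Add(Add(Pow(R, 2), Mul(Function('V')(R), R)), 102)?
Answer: 22337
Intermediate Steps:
Function('A')(R) = Add(102, Pow(R, 2), Mul(3, R)) (Function('A')(R) = Add(Add(Pow(R, 2), Mul(3, R)), 102) = Add(102, Pow(R, 2), Mul(3, R)))
Add(Add(16915, Function('A')(152)), Mul(-912, 20)) = Add(Add(16915, Add(102, Pow(152, 2), Mul(3, 152))), Mul(-912, 20)) = Add(Add(16915, Add(102, 23104, 456)), -18240) = Add(Add(16915, 23662), -18240) = Add(40577, -18240) = 22337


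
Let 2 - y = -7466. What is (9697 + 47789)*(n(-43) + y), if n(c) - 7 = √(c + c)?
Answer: 429707850 + 57486*I*√86 ≈ 4.2971e+8 + 5.331e+5*I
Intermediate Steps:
y = 7468 (y = 2 - 1*(-7466) = 2 + 7466 = 7468)
n(c) = 7 + √2*√c (n(c) = 7 + √(c + c) = 7 + √(2*c) = 7 + √2*√c)
(9697 + 47789)*(n(-43) + y) = (9697 + 47789)*((7 + √2*√(-43)) + 7468) = 57486*((7 + √2*(I*√43)) + 7468) = 57486*((7 + I*√86) + 7468) = 57486*(7475 + I*√86) = 429707850 + 57486*I*√86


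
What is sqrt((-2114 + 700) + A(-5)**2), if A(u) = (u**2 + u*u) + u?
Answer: sqrt(611) ≈ 24.718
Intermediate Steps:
A(u) = u + 2*u**2 (A(u) = (u**2 + u**2) + u = 2*u**2 + u = u + 2*u**2)
sqrt((-2114 + 700) + A(-5)**2) = sqrt((-2114 + 700) + (-5*(1 + 2*(-5)))**2) = sqrt(-1414 + (-5*(1 - 10))**2) = sqrt(-1414 + (-5*(-9))**2) = sqrt(-1414 + 45**2) = sqrt(-1414 + 2025) = sqrt(611)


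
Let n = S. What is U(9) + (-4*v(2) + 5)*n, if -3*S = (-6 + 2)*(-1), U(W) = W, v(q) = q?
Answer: 13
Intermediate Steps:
S = -4/3 (S = -(-6 + 2)*(-1)/3 = -(-4)*(-1)/3 = -⅓*4 = -4/3 ≈ -1.3333)
n = -4/3 ≈ -1.3333
U(9) + (-4*v(2) + 5)*n = 9 + (-4*2 + 5)*(-4/3) = 9 + (-8 + 5)*(-4/3) = 9 - 3*(-4/3) = 9 + 4 = 13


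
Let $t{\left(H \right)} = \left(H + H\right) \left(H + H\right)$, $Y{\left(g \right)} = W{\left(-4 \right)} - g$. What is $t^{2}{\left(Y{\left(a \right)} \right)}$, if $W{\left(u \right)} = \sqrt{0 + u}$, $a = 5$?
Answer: $656 - 13440 i \approx 656.0 - 13440.0 i$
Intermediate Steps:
$W{\left(u \right)} = \sqrt{u}$
$Y{\left(g \right)} = - g + 2 i$ ($Y{\left(g \right)} = \sqrt{-4} - g = 2 i - g = - g + 2 i$)
$t{\left(H \right)} = 4 H^{2}$ ($t{\left(H \right)} = 2 H 2 H = 4 H^{2}$)
$t^{2}{\left(Y{\left(a \right)} \right)} = \left(4 \left(\left(-1\right) 5 + 2 i\right)^{2}\right)^{2} = \left(4 \left(-5 + 2 i\right)^{2}\right)^{2} = 16 \left(-5 + 2 i\right)^{4}$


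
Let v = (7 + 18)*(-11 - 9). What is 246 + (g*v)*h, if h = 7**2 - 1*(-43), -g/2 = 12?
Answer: 1104246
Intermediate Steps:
g = -24 (g = -2*12 = -24)
v = -500 (v = 25*(-20) = -500)
h = 92 (h = 49 + 43 = 92)
246 + (g*v)*h = 246 - 24*(-500)*92 = 246 + 12000*92 = 246 + 1104000 = 1104246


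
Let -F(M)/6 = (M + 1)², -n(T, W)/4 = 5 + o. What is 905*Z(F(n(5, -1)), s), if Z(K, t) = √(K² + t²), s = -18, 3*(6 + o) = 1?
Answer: 1810*√15370/3 ≈ 74799.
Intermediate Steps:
o = -17/3 (o = -6 + (⅓)*1 = -6 + ⅓ = -17/3 ≈ -5.6667)
n(T, W) = 8/3 (n(T, W) = -4*(5 - 17/3) = -4*(-⅔) = 8/3)
F(M) = -6*(1 + M)² (F(M) = -6*(M + 1)² = -6*(1 + M)²)
905*Z(F(n(5, -1)), s) = 905*√((-6*(1 + 8/3)²)² + (-18)²) = 905*√((-6*(11/3)²)² + 324) = 905*√((-6*121/9)² + 324) = 905*√((-242/3)² + 324) = 905*√(58564/9 + 324) = 905*√(61480/9) = 905*(2*√15370/3) = 1810*√15370/3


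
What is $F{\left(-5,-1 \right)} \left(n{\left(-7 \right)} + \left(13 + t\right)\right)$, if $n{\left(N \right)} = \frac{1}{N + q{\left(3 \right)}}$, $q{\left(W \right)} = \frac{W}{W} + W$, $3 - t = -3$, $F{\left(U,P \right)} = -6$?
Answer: $-112$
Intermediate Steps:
$t = 6$ ($t = 3 - -3 = 3 + 3 = 6$)
$q{\left(W \right)} = 1 + W$
$n{\left(N \right)} = \frac{1}{4 + N}$ ($n{\left(N \right)} = \frac{1}{N + \left(1 + 3\right)} = \frac{1}{N + 4} = \frac{1}{4 + N}$)
$F{\left(-5,-1 \right)} \left(n{\left(-7 \right)} + \left(13 + t\right)\right) = - 6 \left(\frac{1}{4 - 7} + \left(13 + 6\right)\right) = - 6 \left(\frac{1}{-3} + 19\right) = - 6 \left(- \frac{1}{3} + 19\right) = \left(-6\right) \frac{56}{3} = -112$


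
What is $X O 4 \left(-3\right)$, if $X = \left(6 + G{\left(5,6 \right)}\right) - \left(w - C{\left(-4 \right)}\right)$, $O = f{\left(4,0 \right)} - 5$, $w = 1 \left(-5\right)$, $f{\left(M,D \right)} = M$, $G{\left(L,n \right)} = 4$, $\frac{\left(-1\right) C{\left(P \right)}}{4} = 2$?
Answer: $84$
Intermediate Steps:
$C{\left(P \right)} = -8$ ($C{\left(P \right)} = \left(-4\right) 2 = -8$)
$w = -5$
$O = -1$ ($O = 4 - 5 = -1$)
$X = 7$ ($X = \left(6 + 4\right) - 3 = 10 + \left(-8 + 5\right) = 10 - 3 = 7$)
$X O 4 \left(-3\right) = 7 \left(-1\right) 4 \left(-3\right) = \left(-7\right) \left(-12\right) = 84$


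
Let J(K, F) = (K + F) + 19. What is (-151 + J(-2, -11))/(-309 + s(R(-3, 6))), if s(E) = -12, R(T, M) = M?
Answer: 145/321 ≈ 0.45171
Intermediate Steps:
J(K, F) = 19 + F + K (J(K, F) = (F + K) + 19 = 19 + F + K)
(-151 + J(-2, -11))/(-309 + s(R(-3, 6))) = (-151 + (19 - 11 - 2))/(-309 - 12) = (-151 + 6)/(-321) = -145*(-1/321) = 145/321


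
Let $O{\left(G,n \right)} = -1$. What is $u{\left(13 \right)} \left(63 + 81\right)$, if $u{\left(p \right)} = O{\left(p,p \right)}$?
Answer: $-144$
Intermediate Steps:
$u{\left(p \right)} = -1$
$u{\left(13 \right)} \left(63 + 81\right) = - (63 + 81) = \left(-1\right) 144 = -144$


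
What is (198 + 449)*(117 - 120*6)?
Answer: -390141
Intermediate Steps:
(198 + 449)*(117 - 120*6) = 647*(117 - 720) = 647*(-603) = -390141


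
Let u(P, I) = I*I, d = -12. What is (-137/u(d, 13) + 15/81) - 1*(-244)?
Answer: 1110518/4563 ≈ 243.37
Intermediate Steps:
u(P, I) = I**2
(-137/u(d, 13) + 15/81) - 1*(-244) = (-137/(13**2) + 15/81) - 1*(-244) = (-137/169 + 15*(1/81)) + 244 = (-137*1/169 + 5/27) + 244 = (-137/169 + 5/27) + 244 = -2854/4563 + 244 = 1110518/4563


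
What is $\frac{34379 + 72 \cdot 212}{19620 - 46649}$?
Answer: $- \frac{49643}{27029} \approx -1.8367$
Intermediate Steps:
$\frac{34379 + 72 \cdot 212}{19620 - 46649} = \frac{34379 + 15264}{-27029} = 49643 \left(- \frac{1}{27029}\right) = - \frac{49643}{27029}$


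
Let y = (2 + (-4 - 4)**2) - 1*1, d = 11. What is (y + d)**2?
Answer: 5776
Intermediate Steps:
y = 65 (y = (2 + (-8)**2) - 1 = (2 + 64) - 1 = 66 - 1 = 65)
(y + d)**2 = (65 + 11)**2 = 76**2 = 5776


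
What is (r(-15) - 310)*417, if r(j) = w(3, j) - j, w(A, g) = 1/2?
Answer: -245613/2 ≈ -1.2281e+5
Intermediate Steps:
w(A, g) = 1/2
r(j) = 1/2 - j
(r(-15) - 310)*417 = ((1/2 - 1*(-15)) - 310)*417 = ((1/2 + 15) - 310)*417 = (31/2 - 310)*417 = -589/2*417 = -245613/2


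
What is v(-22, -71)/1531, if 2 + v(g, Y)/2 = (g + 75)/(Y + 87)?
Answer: 21/12248 ≈ 0.0017146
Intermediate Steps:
v(g, Y) = -4 + 2*(75 + g)/(87 + Y) (v(g, Y) = -4 + 2*((g + 75)/(Y + 87)) = -4 + 2*((75 + g)/(87 + Y)) = -4 + 2*(75 + g)/(87 + Y))
v(-22, -71)/1531 = (2*(-99 - 22 - 2*(-71))/(87 - 71))/1531 = (2*(-99 - 22 + 142)/16)*(1/1531) = (2*(1/16)*21)*(1/1531) = (21/8)*(1/1531) = 21/12248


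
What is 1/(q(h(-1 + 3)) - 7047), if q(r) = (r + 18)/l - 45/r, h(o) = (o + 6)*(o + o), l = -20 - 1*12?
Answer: -32/225599 ≈ -0.00014184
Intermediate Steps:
l = -32 (l = -20 - 12 = -32)
h(o) = 2*o*(6 + o) (h(o) = (6 + o)*(2*o) = 2*o*(6 + o))
q(r) = -9/16 - 45/r - r/32 (q(r) = (r + 18)/(-32) - 45/r = (18 + r)*(-1/32) - 45/r = (-9/16 - r/32) - 45/r = -9/16 - 45/r - r/32)
1/(q(h(-1 + 3)) - 7047) = 1/((-1440 + (2*(-1 + 3)*(6 + (-1 + 3)))*(-18 - 2*(-1 + 3)*(6 + (-1 + 3))))/(32*((2*(-1 + 3)*(6 + (-1 + 3))))) - 7047) = 1/((-1440 + (2*2*(6 + 2))*(-18 - 2*2*(6 + 2)))/(32*((2*2*(6 + 2)))) - 7047) = 1/((-1440 + (2*2*8)*(-18 - 2*2*8))/(32*((2*2*8))) - 7047) = 1/((1/32)*(-1440 + 32*(-18 - 1*32))/32 - 7047) = 1/((1/32)*(1/32)*(-1440 + 32*(-18 - 32)) - 7047) = 1/((1/32)*(1/32)*(-1440 + 32*(-50)) - 7047) = 1/((1/32)*(1/32)*(-1440 - 1600) - 7047) = 1/((1/32)*(1/32)*(-3040) - 7047) = 1/(-95/32 - 7047) = 1/(-225599/32) = -32/225599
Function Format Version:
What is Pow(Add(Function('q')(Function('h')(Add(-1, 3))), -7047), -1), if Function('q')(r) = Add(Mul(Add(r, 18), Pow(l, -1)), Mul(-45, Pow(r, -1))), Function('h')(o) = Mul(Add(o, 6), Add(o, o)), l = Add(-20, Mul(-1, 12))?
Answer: Rational(-32, 225599) ≈ -0.00014184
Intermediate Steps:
l = -32 (l = Add(-20, -12) = -32)
Function('h')(o) = Mul(2, o, Add(6, o)) (Function('h')(o) = Mul(Add(6, o), Mul(2, o)) = Mul(2, o, Add(6, o)))
Function('q')(r) = Add(Rational(-9, 16), Mul(-45, Pow(r, -1)), Mul(Rational(-1, 32), r)) (Function('q')(r) = Add(Mul(Add(r, 18), Pow(-32, -1)), Mul(-45, Pow(r, -1))) = Add(Mul(Add(18, r), Rational(-1, 32)), Mul(-45, Pow(r, -1))) = Add(Add(Rational(-9, 16), Mul(Rational(-1, 32), r)), Mul(-45, Pow(r, -1))) = Add(Rational(-9, 16), Mul(-45, Pow(r, -1)), Mul(Rational(-1, 32), r)))
Pow(Add(Function('q')(Function('h')(Add(-1, 3))), -7047), -1) = Pow(Add(Mul(Rational(1, 32), Pow(Mul(2, Add(-1, 3), Add(6, Add(-1, 3))), -1), Add(-1440, Mul(Mul(2, Add(-1, 3), Add(6, Add(-1, 3))), Add(-18, Mul(-1, Mul(2, Add(-1, 3), Add(6, Add(-1, 3)))))))), -7047), -1) = Pow(Add(Mul(Rational(1, 32), Pow(Mul(2, 2, Add(6, 2)), -1), Add(-1440, Mul(Mul(2, 2, Add(6, 2)), Add(-18, Mul(-1, Mul(2, 2, Add(6, 2))))))), -7047), -1) = Pow(Add(Mul(Rational(1, 32), Pow(Mul(2, 2, 8), -1), Add(-1440, Mul(Mul(2, 2, 8), Add(-18, Mul(-1, Mul(2, 2, 8)))))), -7047), -1) = Pow(Add(Mul(Rational(1, 32), Pow(32, -1), Add(-1440, Mul(32, Add(-18, Mul(-1, 32))))), -7047), -1) = Pow(Add(Mul(Rational(1, 32), Rational(1, 32), Add(-1440, Mul(32, Add(-18, -32)))), -7047), -1) = Pow(Add(Mul(Rational(1, 32), Rational(1, 32), Add(-1440, Mul(32, -50))), -7047), -1) = Pow(Add(Mul(Rational(1, 32), Rational(1, 32), Add(-1440, -1600)), -7047), -1) = Pow(Add(Mul(Rational(1, 32), Rational(1, 32), -3040), -7047), -1) = Pow(Add(Rational(-95, 32), -7047), -1) = Pow(Rational(-225599, 32), -1) = Rational(-32, 225599)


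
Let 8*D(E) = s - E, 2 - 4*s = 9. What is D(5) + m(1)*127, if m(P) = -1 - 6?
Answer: -28475/32 ≈ -889.84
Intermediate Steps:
s = -7/4 (s = ½ - ¼*9 = ½ - 9/4 = -7/4 ≈ -1.7500)
D(E) = -7/32 - E/8 (D(E) = (-7/4 - E)/8 = -7/32 - E/8)
m(P) = -7
D(5) + m(1)*127 = (-7/32 - ⅛*5) - 7*127 = (-7/32 - 5/8) - 889 = -27/32 - 889 = -28475/32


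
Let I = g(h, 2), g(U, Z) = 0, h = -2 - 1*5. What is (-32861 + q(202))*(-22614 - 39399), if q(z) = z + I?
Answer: 2025282567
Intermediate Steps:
h = -7 (h = -2 - 5 = -7)
I = 0
q(z) = z (q(z) = z + 0 = z)
(-32861 + q(202))*(-22614 - 39399) = (-32861 + 202)*(-22614 - 39399) = -32659*(-62013) = 2025282567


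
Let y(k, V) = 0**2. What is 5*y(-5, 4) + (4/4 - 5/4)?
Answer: -1/4 ≈ -0.25000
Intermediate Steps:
y(k, V) = 0
5*y(-5, 4) + (4/4 - 5/4) = 5*0 + (4/4 - 5/4) = 0 + (4*(1/4) - 5*1/4) = 0 + (1 - 5/4) = 0 - 1/4 = -1/4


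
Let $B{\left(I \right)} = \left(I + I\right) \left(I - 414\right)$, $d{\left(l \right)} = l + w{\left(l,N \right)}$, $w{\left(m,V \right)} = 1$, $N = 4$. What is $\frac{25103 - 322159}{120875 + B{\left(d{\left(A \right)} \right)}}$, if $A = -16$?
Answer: $- \frac{297056}{133745} \approx -2.2211$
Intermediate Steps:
$d{\left(l \right)} = 1 + l$ ($d{\left(l \right)} = l + 1 = 1 + l$)
$B{\left(I \right)} = 2 I \left(-414 + I\right)$
$\frac{25103 - 322159}{120875 + B{\left(d{\left(A \right)} \right)}} = \frac{25103 - 322159}{120875 + 2 \left(1 - 16\right) \left(-414 + \left(1 - 16\right)\right)} = - \frac{297056}{120875 + 2 \left(-15\right) \left(-414 - 15\right)} = - \frac{297056}{120875 + 2 \left(-15\right) \left(-429\right)} = - \frac{297056}{120875 + 12870} = - \frac{297056}{133745}$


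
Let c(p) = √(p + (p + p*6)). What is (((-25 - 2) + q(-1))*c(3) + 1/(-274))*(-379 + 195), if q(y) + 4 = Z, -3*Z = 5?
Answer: 92/137 + 36064*√6/3 ≈ 29447.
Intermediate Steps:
Z = -5/3 (Z = -⅓*5 = -5/3 ≈ -1.6667)
q(y) = -17/3 (q(y) = -4 - 5/3 = -17/3)
c(p) = 2*√2*√p (c(p) = √(p + (p + 6*p)) = √(p + 7*p) = √(8*p) = 2*√2*√p)
(((-25 - 2) + q(-1))*c(3) + 1/(-274))*(-379 + 195) = (((-25 - 2) - 17/3)*(2*√2*√3) + 1/(-274))*(-379 + 195) = ((-27 - 17/3)*(2*√6) - 1/274)*(-184) = (-196*√6/3 - 1/274)*(-184) = (-1/274 - 196*√6/3)*(-184) = 92/137 + 36064*√6/3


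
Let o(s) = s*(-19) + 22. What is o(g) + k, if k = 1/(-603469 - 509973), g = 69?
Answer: -1435226739/1113442 ≈ -1289.0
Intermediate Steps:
k = -1/1113442 (k = 1/(-1113442) = -1/1113442 ≈ -8.9812e-7)
o(s) = 22 - 19*s (o(s) = -19*s + 22 = 22 - 19*s)
o(g) + k = (22 - 19*69) - 1/1113442 = (22 - 1311) - 1/1113442 = -1289 - 1/1113442 = -1435226739/1113442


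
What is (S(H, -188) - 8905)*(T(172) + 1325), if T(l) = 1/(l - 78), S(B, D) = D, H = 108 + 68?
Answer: -1132542243/94 ≈ -1.2048e+7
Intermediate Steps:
H = 176
T(l) = 1/(-78 + l)
(S(H, -188) - 8905)*(T(172) + 1325) = (-188 - 8905)*(1/(-78 + 172) + 1325) = -9093*(1/94 + 1325) = -9093*124551/94 = -1132542243/94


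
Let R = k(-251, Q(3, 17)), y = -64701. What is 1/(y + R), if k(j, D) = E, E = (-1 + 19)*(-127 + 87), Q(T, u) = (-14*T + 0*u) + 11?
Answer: -1/65421 ≈ -1.5286e-5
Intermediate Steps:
Q(T, u) = 11 - 14*T (Q(T, u) = (-14*T + 0) + 11 = -14*T + 11 = 11 - 14*T)
E = -720 (E = 18*(-40) = -720)
k(j, D) = -720
R = -720
1/(y + R) = 1/(-64701 - 720) = 1/(-65421) = -1/65421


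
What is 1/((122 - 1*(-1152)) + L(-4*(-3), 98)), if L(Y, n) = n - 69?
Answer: 1/1303 ≈ 0.00076746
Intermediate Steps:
L(Y, n) = -69 + n
1/((122 - 1*(-1152)) + L(-4*(-3), 98)) = 1/((122 - 1*(-1152)) + (-69 + 98)) = 1/((122 + 1152) + 29) = 1/(1274 + 29) = 1/1303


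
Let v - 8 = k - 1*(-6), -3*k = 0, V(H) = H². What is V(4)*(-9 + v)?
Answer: 80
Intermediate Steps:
k = 0 (k = -⅓*0 = 0)
v = 14 (v = 8 + (0 - 1*(-6)) = 8 + (0 + 6) = 8 + 6 = 14)
V(4)*(-9 + v) = 4²*(-9 + 14) = 16*5 = 80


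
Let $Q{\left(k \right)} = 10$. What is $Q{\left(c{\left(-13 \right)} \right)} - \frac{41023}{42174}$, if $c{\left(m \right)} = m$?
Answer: $\frac{380717}{42174} \approx 9.0273$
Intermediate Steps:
$Q{\left(c{\left(-13 \right)} \right)} - \frac{41023}{42174} = 10 - \frac{41023}{42174} = \frac{380717}{42174}$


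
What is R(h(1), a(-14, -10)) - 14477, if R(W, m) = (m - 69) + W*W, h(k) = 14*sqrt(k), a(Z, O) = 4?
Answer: -14346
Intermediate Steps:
R(W, m) = -69 + m + W**2 (R(W, m) = (-69 + m) + W**2 = -69 + m + W**2)
R(h(1), a(-14, -10)) - 14477 = (-69 + 4 + (14*sqrt(1))**2) - 14477 = (-69 + 4 + (14*1)**2) - 14477 = (-69 + 4 + 14**2) - 14477 = (-69 + 4 + 196) - 14477 = 131 - 14477 = -14346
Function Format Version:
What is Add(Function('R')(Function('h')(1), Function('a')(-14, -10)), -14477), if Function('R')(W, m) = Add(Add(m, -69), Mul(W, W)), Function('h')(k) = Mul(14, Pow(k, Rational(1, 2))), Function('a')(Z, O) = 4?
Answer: -14346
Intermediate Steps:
Function('R')(W, m) = Add(-69, m, Pow(W, 2)) (Function('R')(W, m) = Add(Add(-69, m), Pow(W, 2)) = Add(-69, m, Pow(W, 2)))
Add(Function('R')(Function('h')(1), Function('a')(-14, -10)), -14477) = Add(Add(-69, 4, Pow(Mul(14, Pow(1, Rational(1, 2))), 2)), -14477) = Add(Add(-69, 4, Pow(Mul(14, 1), 2)), -14477) = Add(Add(-69, 4, Pow(14, 2)), -14477) = Add(Add(-69, 4, 196), -14477) = Add(131, -14477) = -14346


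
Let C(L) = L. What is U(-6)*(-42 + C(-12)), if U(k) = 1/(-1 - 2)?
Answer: 18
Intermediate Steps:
U(k) = -1/3 (U(k) = 1/(-3) = -1/3)
U(-6)*(-42 + C(-12)) = -(-42 - 12)/3 = -1/3*(-54) = 18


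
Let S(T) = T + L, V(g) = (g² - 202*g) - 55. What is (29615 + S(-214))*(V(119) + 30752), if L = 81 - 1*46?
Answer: 612857520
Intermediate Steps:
V(g) = -55 + g² - 202*g
L = 35 (L = 81 - 46 = 35)
S(T) = 35 + T (S(T) = T + 35 = 35 + T)
(29615 + S(-214))*(V(119) + 30752) = (29615 + (35 - 214))*((-55 + 119² - 202*119) + 30752) = (29615 - 179)*((-55 + 14161 - 24038) + 30752) = 29436*(-9932 + 30752) = 29436*20820 = 612857520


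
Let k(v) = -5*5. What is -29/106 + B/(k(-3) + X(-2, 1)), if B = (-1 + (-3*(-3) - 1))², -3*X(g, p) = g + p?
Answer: -4432/1961 ≈ -2.2601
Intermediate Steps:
k(v) = -25
X(g, p) = -g/3 - p/3 (X(g, p) = -(g + p)/3 = -g/3 - p/3)
B = 49 (B = (-1 + (9 - 1))² = (-1 + 8)² = 7² = 49)
-29/106 + B/(k(-3) + X(-2, 1)) = -29/106 + 49/(-25 + (-⅓*(-2) - ⅓*1)) = -29*1/106 + 49/(-25 + (⅔ - ⅓)) = -29/106 + 49/(-25 + ⅓) = -29/106 + 49/(-74/3) = -29/106 - 3/74*49 = -29/106 - 147/74 = -4432/1961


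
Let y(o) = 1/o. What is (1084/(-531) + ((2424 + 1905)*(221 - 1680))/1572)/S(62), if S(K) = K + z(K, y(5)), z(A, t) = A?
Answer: -1118501963/34502256 ≈ -32.418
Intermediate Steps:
y(o) = 1/o
S(K) = 2*K (S(K) = K + K = 2*K)
(1084/(-531) + ((2424 + 1905)*(221 - 1680))/1572)/S(62) = (1084/(-531) + ((2424 + 1905)*(221 - 1680))/1572)/((2*62)) = (1084*(-1/531) + (4329*(-1459))*(1/1572))/124 = (-1084/531 - 6316011*1/1572)*(1/124) = (-1084/531 - 2105337/524)*(1/124) = -1118501963/278244*1/124 = -1118501963/34502256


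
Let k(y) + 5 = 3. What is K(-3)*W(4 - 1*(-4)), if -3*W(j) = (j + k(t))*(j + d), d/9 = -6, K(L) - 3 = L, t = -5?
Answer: 0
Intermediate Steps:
K(L) = 3 + L
d = -54 (d = 9*(-6) = -54)
k(y) = -2 (k(y) = -5 + 3 = -2)
W(j) = -(-54 + j)*(-2 + j)/3 (W(j) = -(j - 2)*(j - 54)/3 = -(-2 + j)*(-54 + j)/3 = -(-54 + j)*(-2 + j)/3)
K(-3)*W(4 - 1*(-4)) = (3 - 3)*(-36 - (4 - 1*(-4))²/3 + 56*(4 - 1*(-4))/3) = 0*(-36 - (4 + 4)²/3 + 56*(4 + 4)/3) = 0*(-36 - ⅓*8² + (56/3)*8) = 0*(-36 - ⅓*64 + 448/3) = 0*(-36 - 64/3 + 448/3) = 0*92 = 0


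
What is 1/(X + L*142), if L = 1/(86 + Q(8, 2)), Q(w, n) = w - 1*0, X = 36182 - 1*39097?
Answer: -47/136934 ≈ -0.00034323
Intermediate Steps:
X = -2915 (X = 36182 - 39097 = -2915)
Q(w, n) = w (Q(w, n) = w + 0 = w)
L = 1/94 (L = 1/(86 + 8) = 1/94 ≈ 0.010638)
1/(X + L*142) = 1/(-2915 + (1/94)*142) = 1/(-2915 + 71/47) = 1/(-136934/47) = -47/136934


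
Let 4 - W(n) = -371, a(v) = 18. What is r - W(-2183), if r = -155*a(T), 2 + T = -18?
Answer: -3165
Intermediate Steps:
T = -20 (T = -2 - 18 = -20)
W(n) = 375 (W(n) = 4 - 1*(-371) = 4 + 371 = 375)
r = -2790 (r = -155*18 = -2790)
r - W(-2183) = -2790 - 1*375 = -2790 - 375 = -3165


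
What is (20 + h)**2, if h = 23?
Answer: 1849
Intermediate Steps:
(20 + h)**2 = (20 + 23)**2 = 43**2 = 1849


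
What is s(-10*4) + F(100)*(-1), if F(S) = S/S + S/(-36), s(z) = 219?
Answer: 1987/9 ≈ 220.78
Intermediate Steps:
F(S) = 1 - S/36 (F(S) = 1 + S*(-1/36) = 1 - S/36)
s(-10*4) + F(100)*(-1) = 219 + (1 - 1/36*100)*(-1) = 219 + (1 - 25/9)*(-1) = 219 - 16/9*(-1) = 219 + 16/9 = 1987/9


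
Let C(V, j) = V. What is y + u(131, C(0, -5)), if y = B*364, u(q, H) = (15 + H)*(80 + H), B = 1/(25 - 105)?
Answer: 23909/20 ≈ 1195.4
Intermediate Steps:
B = -1/80 (B = 1/(-80) = -1/80 ≈ -0.012500)
y = -91/20 (y = -1/80*364 = -91/20 ≈ -4.5500)
y + u(131, C(0, -5)) = -91/20 + (1200 + 0² + 95*0) = -91/20 + (1200 + 0 + 0) = -91/20 + 1200 = 23909/20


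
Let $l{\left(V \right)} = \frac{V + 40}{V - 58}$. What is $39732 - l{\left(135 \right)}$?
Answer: $\frac{437027}{11} \approx 39730.0$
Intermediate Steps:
$l{\left(V \right)} = \frac{40 + V}{-58 + V}$
$39732 - l{\left(135 \right)} = 39732 - \frac{40 + 135}{-58 + 135} = 39732 - \frac{1}{77} \cdot 175 = 39732 - \frac{25}{11} = \frac{437027}{11}$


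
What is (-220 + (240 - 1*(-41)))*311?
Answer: 18971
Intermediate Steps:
(-220 + (240 - 1*(-41)))*311 = (-220 + (240 + 41))*311 = (-220 + 281)*311 = 61*311 = 18971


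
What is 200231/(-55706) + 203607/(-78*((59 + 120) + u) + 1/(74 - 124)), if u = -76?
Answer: -647539570031/22377155906 ≈ -28.938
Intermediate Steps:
200231/(-55706) + 203607/(-78*((59 + 120) + u) + 1/(74 - 124)) = 200231/(-55706) + 203607/(-78*((59 + 120) - 76) + 1/(74 - 124)) = 200231*(-1/55706) + 203607/(-78*(179 - 76) + 1/(-50)) = -200231/55706 + 203607/(-78*103 - 1/50) = -200231/55706 + 203607/(-8034 - 1/50) = -200231/55706 + 203607/(-401701/50) = -200231/55706 + 203607*(-50/401701) = -200231/55706 - 10180350/401701 = -647539570031/22377155906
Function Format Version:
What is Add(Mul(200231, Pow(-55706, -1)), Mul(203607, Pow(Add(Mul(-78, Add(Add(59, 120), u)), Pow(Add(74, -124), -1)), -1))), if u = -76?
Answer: Rational(-647539570031, 22377155906) ≈ -28.938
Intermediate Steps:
Add(Mul(200231, Pow(-55706, -1)), Mul(203607, Pow(Add(Mul(-78, Add(Add(59, 120), u)), Pow(Add(74, -124), -1)), -1))) = Add(Mul(200231, Pow(-55706, -1)), Mul(203607, Pow(Add(Mul(-78, Add(Add(59, 120), -76)), Pow(Add(74, -124), -1)), -1))) = Add(Mul(200231, Rational(-1, 55706)), Mul(203607, Pow(Add(Mul(-78, Add(179, -76)), Pow(-50, -1)), -1))) = Add(Rational(-200231, 55706), Mul(203607, Pow(Add(Mul(-78, 103), Rational(-1, 50)), -1))) = Add(Rational(-200231, 55706), Mul(203607, Pow(Add(-8034, Rational(-1, 50)), -1))) = Add(Rational(-200231, 55706), Mul(203607, Pow(Rational(-401701, 50), -1))) = Add(Rational(-200231, 55706), Mul(203607, Rational(-50, 401701))) = Add(Rational(-200231, 55706), Rational(-10180350, 401701)) = Rational(-647539570031, 22377155906)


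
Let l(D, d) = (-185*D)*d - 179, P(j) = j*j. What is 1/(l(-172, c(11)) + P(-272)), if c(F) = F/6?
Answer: 3/396425 ≈ 7.5676e-6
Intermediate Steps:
P(j) = j²
c(F) = F/6 (c(F) = F*(⅙) = F/6)
l(D, d) = -179 - 185*D*d (l(D, d) = -185*D*d - 179 = -179 - 185*D*d)
1/(l(-172, c(11)) + P(-272)) = 1/((-179 - 185*(-172)*(⅙)*11) + (-272)²) = 1/((-179 - 185*(-172)*11/6) + 73984) = 1/((-179 + 175010/3) + 73984) = 1/(174473/3 + 73984) = 1/(396425/3) = 3/396425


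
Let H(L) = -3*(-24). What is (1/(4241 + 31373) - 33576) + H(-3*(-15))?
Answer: -1193211455/35614 ≈ -33504.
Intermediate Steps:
H(L) = 72
(1/(4241 + 31373) - 33576) + H(-3*(-15)) = (1/(4241 + 31373) - 33576) + 72 = (1/35614 - 33576) + 72 = -1195775663/35614 + 72 = -1193211455/35614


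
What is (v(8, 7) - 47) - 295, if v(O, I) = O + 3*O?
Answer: -310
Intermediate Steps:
v(O, I) = 4*O
(v(8, 7) - 47) - 295 = (4*8 - 47) - 295 = (32 - 47) - 295 = -15 - 295 = -310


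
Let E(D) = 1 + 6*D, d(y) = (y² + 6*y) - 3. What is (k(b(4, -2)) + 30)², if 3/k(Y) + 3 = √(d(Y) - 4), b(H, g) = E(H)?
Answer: 57654417/64009 + 242976*√3/64009 ≈ 907.30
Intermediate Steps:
d(y) = -3 + y² + 6*y
b(H, g) = 1 + 6*H
k(Y) = 3/(-3 + √(-7 + Y² + 6*Y)) (k(Y) = 3/(-3 + √((-3 + Y² + 6*Y) - 4)) = 3/(-3 + √(-7 + Y² + 6*Y)))
(k(b(4, -2)) + 30)² = (3/(-3 + √(-7 + (1 + 6*4)² + 6*(1 + 6*4))) + 30)² = (3/(-3 + √(-7 + (1 + 24)² + 6*(1 + 24))) + 30)² = (3/(-3 + √(-7 + 25² + 6*25)) + 30)² = (3/(-3 + √(-7 + 625 + 150)) + 30)² = (3/(-3 + √768) + 30)² = (3/(-3 + 16*√3) + 30)² = (30 + 3/(-3 + 16*√3))²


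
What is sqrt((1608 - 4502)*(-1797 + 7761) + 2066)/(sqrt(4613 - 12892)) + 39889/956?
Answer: 39889/956 + 5*sqrt(5715076490)/8279 ≈ 87.381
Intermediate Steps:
sqrt((1608 - 4502)*(-1797 + 7761) + 2066)/(sqrt(4613 - 12892)) + 39889/956 = sqrt(-2894*5964 + 2066)/(sqrt(-8279)) + 39889*(1/956) = sqrt(-17259816 + 2066)/((I*sqrt(8279))) + 39889/956 = sqrt(-17257750)*(-I*sqrt(8279)/8279) + 39889/956 = (5*I*sqrt(690310))*(-I*sqrt(8279)/8279) + 39889/956 = 5*sqrt(5715076490)/8279 + 39889/956 = 39889/956 + 5*sqrt(5715076490)/8279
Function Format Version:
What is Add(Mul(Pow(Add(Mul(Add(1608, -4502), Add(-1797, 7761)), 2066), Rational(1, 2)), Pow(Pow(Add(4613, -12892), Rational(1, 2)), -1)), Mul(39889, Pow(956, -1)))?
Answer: Add(Rational(39889, 956), Mul(Rational(5, 8279), Pow(5715076490, Rational(1, 2)))) ≈ 87.381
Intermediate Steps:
Add(Mul(Pow(Add(Mul(Add(1608, -4502), Add(-1797, 7761)), 2066), Rational(1, 2)), Pow(Pow(Add(4613, -12892), Rational(1, 2)), -1)), Mul(39889, Pow(956, -1))) = Add(Mul(Pow(Add(Mul(-2894, 5964), 2066), Rational(1, 2)), Pow(Pow(-8279, Rational(1, 2)), -1)), Mul(39889, Rational(1, 956))) = Add(Mul(Pow(Add(-17259816, 2066), Rational(1, 2)), Pow(Mul(I, Pow(8279, Rational(1, 2))), -1)), Rational(39889, 956)) = Add(Mul(Pow(-17257750, Rational(1, 2)), Mul(Rational(-1, 8279), I, Pow(8279, Rational(1, 2)))), Rational(39889, 956)) = Add(Mul(Mul(5, I, Pow(690310, Rational(1, 2))), Mul(Rational(-1, 8279), I, Pow(8279, Rational(1, 2)))), Rational(39889, 956)) = Add(Mul(Rational(5, 8279), Pow(5715076490, Rational(1, 2))), Rational(39889, 956)) = Add(Rational(39889, 956), Mul(Rational(5, 8279), Pow(5715076490, Rational(1, 2))))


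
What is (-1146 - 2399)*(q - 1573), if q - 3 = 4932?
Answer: -11918290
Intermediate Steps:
q = 4935 (q = 3 + 4932 = 4935)
(-1146 - 2399)*(q - 1573) = (-1146 - 2399)*(4935 - 1573) = -3545*3362 = -11918290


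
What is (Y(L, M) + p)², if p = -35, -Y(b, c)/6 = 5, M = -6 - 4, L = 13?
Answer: 4225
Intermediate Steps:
M = -10
Y(b, c) = -30 (Y(b, c) = -6*5 = -30)
(Y(L, M) + p)² = (-30 - 35)² = (-65)² = 4225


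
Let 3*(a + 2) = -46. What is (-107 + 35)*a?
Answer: 1248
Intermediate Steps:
a = -52/3 (a = -2 + (⅓)*(-46) = -2 - 46/3 = -52/3 ≈ -17.333)
(-107 + 35)*a = (-107 + 35)*(-52/3) = -72*(-52/3) = 1248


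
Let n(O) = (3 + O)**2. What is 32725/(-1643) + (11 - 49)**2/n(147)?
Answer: -183485002/9241875 ≈ -19.854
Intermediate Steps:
32725/(-1643) + (11 - 49)**2/n(147) = 32725/(-1643) + (11 - 49)**2/((3 + 147)**2) = 32725*(-1/1643) + (-38)**2/(150**2) = -32725/1643 + 1444/22500 = -32725/1643 + 1444*(1/22500) = -32725/1643 + 361/5625 = -183485002/9241875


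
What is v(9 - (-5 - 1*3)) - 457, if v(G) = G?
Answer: -440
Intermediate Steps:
v(9 - (-5 - 1*3)) - 457 = (9 - (-5 - 1*3)) - 457 = (9 - (-5 - 3)) - 457 = (9 - 1*(-8)) - 457 = (9 + 8) - 457 = 17 - 457 = -440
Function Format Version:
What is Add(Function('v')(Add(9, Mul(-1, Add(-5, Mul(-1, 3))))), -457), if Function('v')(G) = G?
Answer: -440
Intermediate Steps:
Add(Function('v')(Add(9, Mul(-1, Add(-5, Mul(-1, 3))))), -457) = Add(Add(9, Mul(-1, Add(-5, Mul(-1, 3)))), -457) = Add(Add(9, Mul(-1, Add(-5, -3))), -457) = Add(Add(9, Mul(-1, -8)), -457) = Add(Add(9, 8), -457) = Add(17, -457) = -440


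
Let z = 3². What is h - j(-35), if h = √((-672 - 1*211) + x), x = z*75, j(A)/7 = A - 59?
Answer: 658 + 4*I*√13 ≈ 658.0 + 14.422*I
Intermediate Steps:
z = 9
j(A) = -413 + 7*A (j(A) = 7*(A - 59) = 7*(-59 + A) = -413 + 7*A)
x = 675 (x = 9*75 = 675)
h = 4*I*√13 (h = √((-672 - 1*211) + 675) = √((-672 - 211) + 675) = √(-883 + 675) = √(-208) = 4*I*√13 ≈ 14.422*I)
h - j(-35) = 4*I*√13 - (-413 + 7*(-35)) = 4*I*√13 - (-413 - 245) = 4*I*√13 - 1*(-658) = 4*I*√13 + 658 = 658 + 4*I*√13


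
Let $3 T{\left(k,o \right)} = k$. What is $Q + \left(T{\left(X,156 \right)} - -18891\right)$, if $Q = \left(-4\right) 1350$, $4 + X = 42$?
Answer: $\frac{40511}{3} \approx 13504.0$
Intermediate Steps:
$X = 38$ ($X = -4 + 42 = 38$)
$T{\left(k,o \right)} = \frac{k}{3}$
$Q = -5400$
$Q + \left(T{\left(X,156 \right)} - -18891\right) = -5400 + \left(\frac{1}{3} \cdot 38 - -18891\right) = -5400 + \left(\frac{38}{3} + 18891\right) = -5400 + \frac{56711}{3} = \frac{40511}{3}$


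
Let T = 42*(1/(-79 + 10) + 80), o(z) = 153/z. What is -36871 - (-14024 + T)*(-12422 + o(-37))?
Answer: -112805785583/851 ≈ -1.3256e+8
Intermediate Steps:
T = 77266/23 (T = 42*(1/(-69) + 80) = 42*(-1/69 + 80) = 42*(5519/69) = 77266/23 ≈ 3359.4)
-36871 - (-14024 + T)*(-12422 + o(-37)) = -36871 - (-14024 + 77266/23)*(-12422 + 153/(-37)) = -36871 - (-245286)*(-12422 + 153*(-1/37))/23 = -36871 - (-245286)*(-12422 - 153/37)/23 = -36871 - (-245286)*(-459767)/(23*37) = -36871 - 1*112774408362/851 = -36871 - 112774408362/851 = -112805785583/851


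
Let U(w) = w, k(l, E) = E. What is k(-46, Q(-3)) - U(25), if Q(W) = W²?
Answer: -16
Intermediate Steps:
k(-46, Q(-3)) - U(25) = (-3)² - 1*25 = 9 - 25 = -16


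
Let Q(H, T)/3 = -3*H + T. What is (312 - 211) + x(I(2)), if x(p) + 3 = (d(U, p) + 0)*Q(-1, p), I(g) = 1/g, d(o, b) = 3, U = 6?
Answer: 259/2 ≈ 129.50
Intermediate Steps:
Q(H, T) = -9*H + 3*T (Q(H, T) = 3*(-3*H + T) = 3*(T - 3*H) = -9*H + 3*T)
I(g) = 1/g
x(p) = 24 + 9*p (x(p) = -3 + (3 + 0)*(-9*(-1) + 3*p) = -3 + 3*(9 + 3*p) = -3 + (27 + 9*p) = 24 + 9*p)
(312 - 211) + x(I(2)) = (312 - 211) + (24 + 9/2) = 101 + (24 + 9*(½)) = 101 + (24 + 9/2) = 101 + 57/2 = 259/2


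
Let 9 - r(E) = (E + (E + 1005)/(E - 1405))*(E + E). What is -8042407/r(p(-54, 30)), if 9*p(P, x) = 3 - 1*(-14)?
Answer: -2056580190819/1169950 ≈ -1.7578e+6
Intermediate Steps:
p(P, x) = 17/9 (p(P, x) = (3 - 1*(-14))/9 = (3 + 14)/9 = (1/9)*17 = 17/9)
r(E) = 9 - 2*E*(E + (1005 + E)/(-1405 + E)) (r(E) = 9 - (E + (E + 1005)/(E - 1405))*(E + E) = 9 - (E + (1005 + E)/(-1405 + E))*2*E = 9 - 2*E*(E + (1005 + E)/(-1405 + E)))
-8042407/r(p(-54, 30)) = -8042407*(-1405 + 17/9)/(-12645 - 2001*17/9 - 2*(17/9)**3 + 2808*(17/9)**2) = -8042407*(-12628/(9*(-12645 - 11339/3 - 2*4913/729 + 2808*(289/81)))) = -8042407*(-12628/(9*(-12645 - 11339/3 - 9826/729 + 30056/3))) = -8042407/((-9/12628*(-4679800/729))) = -8042407/1169950/255717 = -8042407*255717/1169950 = -2056580190819/1169950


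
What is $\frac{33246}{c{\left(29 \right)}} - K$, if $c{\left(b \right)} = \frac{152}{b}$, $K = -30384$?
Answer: $\frac{2791251}{76} \approx 36727.0$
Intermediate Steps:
$\frac{33246}{c{\left(29 \right)}} - K = \frac{33246}{152 \cdot \frac{1}{29}} - -30384 = \frac{33246}{152 \cdot \frac{1}{29}} + 30384 = \frac{33246}{\frac{152}{29}} + 30384 = 33246 \cdot \frac{29}{152} + 30384 = \frac{482067}{76} + 30384 = \frac{2791251}{76}$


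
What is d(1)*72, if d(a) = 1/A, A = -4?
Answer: -18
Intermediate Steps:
d(a) = -1/4 (d(a) = 1/(-4) = -1/4)
d(1)*72 = -1/4*72 = -18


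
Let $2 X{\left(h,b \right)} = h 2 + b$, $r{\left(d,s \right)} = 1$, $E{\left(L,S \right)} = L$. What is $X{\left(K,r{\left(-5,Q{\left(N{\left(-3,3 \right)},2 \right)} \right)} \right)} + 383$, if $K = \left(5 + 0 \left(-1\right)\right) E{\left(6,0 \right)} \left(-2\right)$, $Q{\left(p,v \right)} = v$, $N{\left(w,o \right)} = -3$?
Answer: $\frac{647}{2} \approx 323.5$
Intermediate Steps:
$K = -60$ ($K = \left(5 + 0 \left(-1\right)\right) 6 \left(-2\right) = \left(5 + 0\right) 6 \left(-2\right) = 5 \cdot 6 \left(-2\right) = 30 \left(-2\right) = -60$)
$X{\left(h,b \right)} = h + \frac{b}{2}$ ($X{\left(h,b \right)} = \frac{h 2 + b}{2} = \frac{2 h + b}{2} = \frac{b + 2 h}{2} = h + \frac{b}{2}$)
$X{\left(K,r{\left(-5,Q{\left(N{\left(-3,3 \right)},2 \right)} \right)} \right)} + 383 = \left(-60 + \frac{1}{2} \cdot 1\right) + 383 = \left(-60 + \frac{1}{2}\right) + 383 = - \frac{119}{2} + 383 = \frac{647}{2}$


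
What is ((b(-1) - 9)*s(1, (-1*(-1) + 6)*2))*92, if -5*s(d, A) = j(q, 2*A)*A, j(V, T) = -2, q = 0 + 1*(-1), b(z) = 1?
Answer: -20608/5 ≈ -4121.6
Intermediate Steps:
q = -1 (q = 0 - 1 = -1)
s(d, A) = 2*A/5 (s(d, A) = -(-2)*A/5 = 2*A/5)
((b(-1) - 9)*s(1, (-1*(-1) + 6)*2))*92 = ((1 - 9)*(2*((-1*(-1) + 6)*2)/5))*92 = -16*(1 + 6)*2/5*92 = -16*7*2/5*92 = -16*14/5*92 = -8*28/5*92 = -224/5*92 = -20608/5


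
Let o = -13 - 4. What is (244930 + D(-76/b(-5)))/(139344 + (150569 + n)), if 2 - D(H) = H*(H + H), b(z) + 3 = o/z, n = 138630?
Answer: 172732/428543 ≈ 0.40307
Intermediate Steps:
o = -17
b(z) = -3 - 17/z
D(H) = 2 - 2*H**2 (D(H) = 2 - H*(H + H) = 2 - H*2*H = 2 - 2*H**2)
(244930 + D(-76/b(-5)))/(139344 + (150569 + n)) = (244930 + (2 - 2*5776/(-3 - 17/(-5))**2))/(139344 + (150569 + 138630)) = (244930 + (2 - 2*5776/(-3 - 17*(-1/5))**2))/(139344 + 289199) = (244930 + (2 - 2*5776/(-3 + 17/5)**2))/428543 = (244930 + (2 - 2*(-76/2/5)**2))*(1/428543) = (244930 + (2 - 2*(-76*5/2)**2))*(1/428543) = (244930 + (2 - 2*(-190)**2))*(1/428543) = (244930 + (2 - 2*36100))*(1/428543) = (244930 + (2 - 72200))*(1/428543) = (244930 - 72198)*(1/428543) = 172732*(1/428543) = 172732/428543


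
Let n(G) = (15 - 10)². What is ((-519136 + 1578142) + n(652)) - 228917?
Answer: 830114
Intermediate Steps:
n(G) = 25 (n(G) = 5² = 25)
((-519136 + 1578142) + n(652)) - 228917 = ((-519136 + 1578142) + 25) - 228917 = (1059006 + 25) - 228917 = 1059031 - 228917 = 830114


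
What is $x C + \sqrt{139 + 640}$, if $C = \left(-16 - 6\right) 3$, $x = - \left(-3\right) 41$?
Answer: $-8118 + \sqrt{779} \approx -8090.1$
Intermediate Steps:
$x = 123$ ($x = \left(-1\right) \left(-123\right) = 123$)
$C = -66$ ($C = \left(-22\right) 3 = -66$)
$x C + \sqrt{139 + 640} = 123 \left(-66\right) + \sqrt{139 + 640} = -8118 + \sqrt{779}$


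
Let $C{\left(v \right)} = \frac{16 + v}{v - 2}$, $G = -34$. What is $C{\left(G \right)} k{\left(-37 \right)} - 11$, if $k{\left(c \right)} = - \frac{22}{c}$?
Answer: $- \frac{396}{37} \approx -10.703$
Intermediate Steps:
$C{\left(v \right)} = \frac{16 + v}{-2 + v}$
$C{\left(G \right)} k{\left(-37 \right)} - 11 = \frac{16 - 34}{-2 - 34} \left(- \frac{22}{-37}\right) - 11 = \frac{1}{-36} \left(-18\right) \left(\left(-22\right) \left(- \frac{1}{37}\right)\right) - 11 = \left(- \frac{1}{36}\right) \left(-18\right) \frac{22}{37} - 11 = \frac{1}{2} \cdot \frac{22}{37} - 11 = \frac{11}{37} - 11 = - \frac{396}{37}$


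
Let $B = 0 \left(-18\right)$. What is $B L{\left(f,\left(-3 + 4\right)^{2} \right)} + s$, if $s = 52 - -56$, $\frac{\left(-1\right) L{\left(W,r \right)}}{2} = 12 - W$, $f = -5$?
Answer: $108$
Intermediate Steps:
$L{\left(W,r \right)} = -24 + 2 W$ ($L{\left(W,r \right)} = - 2 \left(12 - W\right) = -24 + 2 W$)
$B = 0$
$s = 108$ ($s = 52 + 56 = 108$)
$B L{\left(f,\left(-3 + 4\right)^{2} \right)} + s = 0 \left(-24 + 2 \left(-5\right)\right) + 108 = 0 \left(-24 - 10\right) + 108 = 0 \left(-34\right) + 108 = 0 + 108 = 108$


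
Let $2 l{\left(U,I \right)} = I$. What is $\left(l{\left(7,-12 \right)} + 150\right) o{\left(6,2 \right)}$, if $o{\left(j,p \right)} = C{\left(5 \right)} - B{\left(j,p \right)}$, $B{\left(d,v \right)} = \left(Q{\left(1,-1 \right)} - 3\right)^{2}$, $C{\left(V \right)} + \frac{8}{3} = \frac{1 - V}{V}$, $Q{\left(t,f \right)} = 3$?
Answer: $- \frac{2496}{5} \approx -499.2$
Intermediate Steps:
$l{\left(U,I \right)} = \frac{I}{2}$
$C{\left(V \right)} = - \frac{8}{3} + \frac{1 - V}{V}$
$B{\left(d,v \right)} = 0$ ($B{\left(d,v \right)} = \left(3 - 3\right)^{2} = 0^{2} = 0$)
$o{\left(j,p \right)} = - \frac{52}{15}$ ($o{\left(j,p \right)} = \left(- \frac{11}{3} + \frac{1}{5}\right) - 0 = \left(- \frac{11}{3} + \frac{1}{5}\right) + 0 = - \frac{52}{15} + 0 = - \frac{52}{15}$)
$\left(l{\left(7,-12 \right)} + 150\right) o{\left(6,2 \right)} = \left(\frac{1}{2} \left(-12\right) + 150\right) \left(- \frac{52}{15}\right) = \left(-6 + 150\right) \left(- \frac{52}{15}\right) = 144 \left(- \frac{52}{15}\right) = - \frac{2496}{5}$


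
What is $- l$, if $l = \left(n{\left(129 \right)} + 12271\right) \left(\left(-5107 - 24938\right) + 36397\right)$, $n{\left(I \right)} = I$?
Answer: $-78764800$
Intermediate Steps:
$l = 78764800$ ($l = \left(129 + 12271\right) \left(\left(-5107 - 24938\right) + 36397\right) = 12400 \left(-30045 + 36397\right) = 12400 \cdot 6352 = 78764800$)
$- l = \left(-1\right) 78764800 = -78764800$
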